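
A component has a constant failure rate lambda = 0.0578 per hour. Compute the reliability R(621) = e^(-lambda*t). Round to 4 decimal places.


lambda = 0.0578
t = 621
lambda * t = 35.8938
R(t) = e^(-35.8938)
R(t) = 0.0

0.0


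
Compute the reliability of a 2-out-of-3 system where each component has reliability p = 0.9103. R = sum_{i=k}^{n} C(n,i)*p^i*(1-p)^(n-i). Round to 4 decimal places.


k = 2, n = 3, p = 0.9103
i=2: C(3,2)=3 * 0.9103^2 * 0.0897^1 = 0.223
i=3: C(3,3)=1 * 0.9103^3 * 0.0897^0 = 0.7543
R = sum of terms = 0.9773

0.9773


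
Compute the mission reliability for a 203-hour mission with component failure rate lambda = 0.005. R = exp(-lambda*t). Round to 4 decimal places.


lambda = 0.005
mission_time = 203
lambda * t = 0.005 * 203 = 1.015
R = exp(-1.015)
R = 0.3624

0.3624


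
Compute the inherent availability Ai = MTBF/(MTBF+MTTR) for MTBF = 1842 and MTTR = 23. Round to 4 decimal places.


MTBF = 1842
MTTR = 23
MTBF + MTTR = 1865
Ai = 1842 / 1865
Ai = 0.9877

0.9877


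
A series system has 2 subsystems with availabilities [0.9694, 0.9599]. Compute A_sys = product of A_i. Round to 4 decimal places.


Subsystems: [0.9694, 0.9599]
After subsystem 1 (A=0.9694): product = 0.9694
After subsystem 2 (A=0.9599): product = 0.9305
A_sys = 0.9305

0.9305


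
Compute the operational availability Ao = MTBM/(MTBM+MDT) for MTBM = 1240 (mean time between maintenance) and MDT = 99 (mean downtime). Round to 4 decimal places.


MTBM = 1240
MDT = 99
MTBM + MDT = 1339
Ao = 1240 / 1339
Ao = 0.9261

0.9261


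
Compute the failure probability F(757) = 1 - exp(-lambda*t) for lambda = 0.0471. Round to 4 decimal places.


lambda = 0.0471, t = 757
lambda * t = 35.6547
exp(-35.6547) = 0.0
F(t) = 1 - 0.0
F(t) = 1.0

1.0


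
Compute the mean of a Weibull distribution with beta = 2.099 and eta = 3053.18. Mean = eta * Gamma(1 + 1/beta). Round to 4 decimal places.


beta = 2.099, eta = 3053.18
1/beta = 0.4764
1 + 1/beta = 1.4764
Gamma(1.4764) = 0.8857
Mean = 3053.18 * 0.8857
Mean = 2704.1907

2704.1907


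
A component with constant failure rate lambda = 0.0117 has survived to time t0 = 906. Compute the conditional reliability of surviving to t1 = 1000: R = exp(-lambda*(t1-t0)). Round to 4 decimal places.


lambda = 0.0117
t0 = 906, t1 = 1000
t1 - t0 = 94
lambda * (t1-t0) = 0.0117 * 94 = 1.0998
R = exp(-1.0998)
R = 0.3329

0.3329


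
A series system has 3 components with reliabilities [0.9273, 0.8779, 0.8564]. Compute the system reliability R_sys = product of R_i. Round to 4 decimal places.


Components: [0.9273, 0.8779, 0.8564]
After component 1 (R=0.9273): product = 0.9273
After component 2 (R=0.8779): product = 0.8141
After component 3 (R=0.8564): product = 0.6972
R_sys = 0.6972

0.6972


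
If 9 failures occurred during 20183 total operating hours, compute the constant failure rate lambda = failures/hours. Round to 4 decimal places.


failures = 9
total_hours = 20183
lambda = 9 / 20183
lambda = 0.0004

0.0004


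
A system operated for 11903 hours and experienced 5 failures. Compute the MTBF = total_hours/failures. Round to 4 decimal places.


total_hours = 11903
failures = 5
MTBF = 11903 / 5
MTBF = 2380.6

2380.6


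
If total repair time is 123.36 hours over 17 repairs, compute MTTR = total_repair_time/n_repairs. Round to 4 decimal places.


total_repair_time = 123.36
n_repairs = 17
MTTR = 123.36 / 17
MTTR = 7.2565

7.2565


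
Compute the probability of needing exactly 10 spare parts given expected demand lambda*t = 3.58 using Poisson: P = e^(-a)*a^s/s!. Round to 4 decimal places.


a = 3.58, s = 10
e^(-a) = e^(-3.58) = 0.0279
a^s = 3.58^10 = 345804.2022
s! = 3628800
P = 0.0279 * 345804.2022 / 3628800
P = 0.0027

0.0027


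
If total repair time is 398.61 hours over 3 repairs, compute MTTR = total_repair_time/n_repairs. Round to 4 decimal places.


total_repair_time = 398.61
n_repairs = 3
MTTR = 398.61 / 3
MTTR = 132.87

132.87


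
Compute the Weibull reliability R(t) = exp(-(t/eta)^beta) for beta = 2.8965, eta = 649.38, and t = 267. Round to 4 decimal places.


beta = 2.8965, eta = 649.38, t = 267
t/eta = 267 / 649.38 = 0.4112
(t/eta)^beta = 0.4112^2.8965 = 0.0762
R(t) = exp(-0.0762)
R(t) = 0.9266

0.9266


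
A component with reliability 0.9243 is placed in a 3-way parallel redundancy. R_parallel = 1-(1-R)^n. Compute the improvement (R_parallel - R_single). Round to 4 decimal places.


R_single = 0.9243, n = 3
1 - R_single = 0.0757
(1 - R_single)^n = 0.0757^3 = 0.0004
R_parallel = 1 - 0.0004 = 0.9996
Improvement = 0.9996 - 0.9243
Improvement = 0.0753

0.0753


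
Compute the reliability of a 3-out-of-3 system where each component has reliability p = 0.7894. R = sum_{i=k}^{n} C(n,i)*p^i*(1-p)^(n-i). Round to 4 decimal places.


k = 3, n = 3, p = 0.7894
i=3: C(3,3)=1 * 0.7894^3 * 0.2106^0 = 0.4919
R = sum of terms = 0.4919

0.4919


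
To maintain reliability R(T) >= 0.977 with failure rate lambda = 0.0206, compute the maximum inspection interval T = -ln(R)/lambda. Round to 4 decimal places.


R_target = 0.977
lambda = 0.0206
-ln(0.977) = 0.0233
T = 0.0233 / 0.0206
T = 1.1295

1.1295


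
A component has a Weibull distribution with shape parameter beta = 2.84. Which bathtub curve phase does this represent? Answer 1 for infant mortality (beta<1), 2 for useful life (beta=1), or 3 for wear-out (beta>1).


beta = 2.84
Compare beta to 1:
beta < 1 => infant mortality (phase 1)
beta = 1 => useful life (phase 2)
beta > 1 => wear-out (phase 3)
Since beta = 2.84, this is wear-out (increasing failure rate)
Phase = 3

3


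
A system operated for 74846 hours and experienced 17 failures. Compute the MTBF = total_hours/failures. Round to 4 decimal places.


total_hours = 74846
failures = 17
MTBF = 74846 / 17
MTBF = 4402.7059

4402.7059


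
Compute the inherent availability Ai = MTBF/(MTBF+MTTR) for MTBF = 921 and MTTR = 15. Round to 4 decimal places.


MTBF = 921
MTTR = 15
MTBF + MTTR = 936
Ai = 921 / 936
Ai = 0.984

0.984


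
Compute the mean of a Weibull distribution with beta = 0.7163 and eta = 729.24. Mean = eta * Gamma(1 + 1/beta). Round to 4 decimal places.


beta = 0.7163, eta = 729.24
1/beta = 1.3961
1 + 1/beta = 2.3961
Gamma(2.3961) = 1.239
Mean = 729.24 * 1.239
Mean = 903.5178

903.5178


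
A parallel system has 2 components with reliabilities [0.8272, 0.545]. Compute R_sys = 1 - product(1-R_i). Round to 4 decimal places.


Components: [0.8272, 0.545]
(1 - 0.8272) = 0.1728, running product = 0.1728
(1 - 0.545) = 0.455, running product = 0.0786
Product of (1-R_i) = 0.0786
R_sys = 1 - 0.0786 = 0.9214

0.9214


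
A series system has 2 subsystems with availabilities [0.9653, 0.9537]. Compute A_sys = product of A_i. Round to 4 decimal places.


Subsystems: [0.9653, 0.9537]
After subsystem 1 (A=0.9653): product = 0.9653
After subsystem 2 (A=0.9537): product = 0.9206
A_sys = 0.9206

0.9206


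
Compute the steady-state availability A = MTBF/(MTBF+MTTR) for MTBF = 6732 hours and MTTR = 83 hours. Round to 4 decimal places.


MTBF = 6732
MTTR = 83
MTBF + MTTR = 6815
A = 6732 / 6815
A = 0.9878

0.9878


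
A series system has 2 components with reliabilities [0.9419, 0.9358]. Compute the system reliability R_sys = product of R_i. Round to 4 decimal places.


Components: [0.9419, 0.9358]
After component 1 (R=0.9419): product = 0.9419
After component 2 (R=0.9358): product = 0.8814
R_sys = 0.8814

0.8814


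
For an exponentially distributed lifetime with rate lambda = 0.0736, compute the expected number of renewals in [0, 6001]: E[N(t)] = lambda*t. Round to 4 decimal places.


lambda = 0.0736
t = 6001
E[N(t)] = lambda * t
E[N(t)] = 0.0736 * 6001
E[N(t)] = 441.6736

441.6736


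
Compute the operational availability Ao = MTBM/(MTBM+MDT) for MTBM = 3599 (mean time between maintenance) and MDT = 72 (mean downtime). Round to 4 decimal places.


MTBM = 3599
MDT = 72
MTBM + MDT = 3671
Ao = 3599 / 3671
Ao = 0.9804

0.9804


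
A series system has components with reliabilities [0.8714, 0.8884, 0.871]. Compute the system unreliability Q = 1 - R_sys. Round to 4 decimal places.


Components: [0.8714, 0.8884, 0.871]
After component 1: product = 0.8714
After component 2: product = 0.7742
After component 3: product = 0.6743
R_sys = 0.6743
Q = 1 - 0.6743 = 0.3257

0.3257


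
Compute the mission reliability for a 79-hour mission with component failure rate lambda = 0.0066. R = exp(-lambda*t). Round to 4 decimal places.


lambda = 0.0066
mission_time = 79
lambda * t = 0.0066 * 79 = 0.5214
R = exp(-0.5214)
R = 0.5937

0.5937


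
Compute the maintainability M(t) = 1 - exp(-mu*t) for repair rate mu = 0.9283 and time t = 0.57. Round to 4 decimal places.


mu = 0.9283, t = 0.57
mu * t = 0.9283 * 0.57 = 0.5291
exp(-0.5291) = 0.5891
M(t) = 1 - 0.5891
M(t) = 0.4109

0.4109


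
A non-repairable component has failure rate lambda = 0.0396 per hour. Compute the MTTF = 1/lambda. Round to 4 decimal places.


lambda = 0.0396
MTTF = 1 / 0.0396
MTTF = 25.2525

25.2525


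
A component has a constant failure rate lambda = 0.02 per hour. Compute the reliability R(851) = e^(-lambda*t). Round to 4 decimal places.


lambda = 0.02
t = 851
lambda * t = 17.02
R(t) = e^(-17.02)
R(t) = 0.0

0.0


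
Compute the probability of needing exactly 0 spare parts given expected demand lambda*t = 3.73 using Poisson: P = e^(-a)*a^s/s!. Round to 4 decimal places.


a = 3.73, s = 0
e^(-a) = e^(-3.73) = 0.024
a^s = 3.73^0 = 1.0
s! = 1
P = 0.024 * 1.0 / 1
P = 0.024

0.024


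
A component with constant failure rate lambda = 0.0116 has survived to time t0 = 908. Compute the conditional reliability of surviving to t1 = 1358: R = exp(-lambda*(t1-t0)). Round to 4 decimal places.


lambda = 0.0116
t0 = 908, t1 = 1358
t1 - t0 = 450
lambda * (t1-t0) = 0.0116 * 450 = 5.22
R = exp(-5.22)
R = 0.0054

0.0054


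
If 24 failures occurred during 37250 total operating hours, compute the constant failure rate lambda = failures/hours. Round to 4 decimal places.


failures = 24
total_hours = 37250
lambda = 24 / 37250
lambda = 0.0006

0.0006


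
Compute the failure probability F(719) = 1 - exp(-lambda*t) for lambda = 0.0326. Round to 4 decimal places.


lambda = 0.0326, t = 719
lambda * t = 23.4394
exp(-23.4394) = 0.0
F(t) = 1 - 0.0
F(t) = 1.0

1.0


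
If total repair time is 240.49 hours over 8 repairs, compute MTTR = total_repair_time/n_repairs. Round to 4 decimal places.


total_repair_time = 240.49
n_repairs = 8
MTTR = 240.49 / 8
MTTR = 30.0613

30.0613


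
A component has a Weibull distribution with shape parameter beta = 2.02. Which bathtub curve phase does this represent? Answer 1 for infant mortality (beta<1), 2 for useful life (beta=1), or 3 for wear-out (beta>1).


beta = 2.02
Compare beta to 1:
beta < 1 => infant mortality (phase 1)
beta = 1 => useful life (phase 2)
beta > 1 => wear-out (phase 3)
Since beta = 2.02, this is wear-out (increasing failure rate)
Phase = 3

3


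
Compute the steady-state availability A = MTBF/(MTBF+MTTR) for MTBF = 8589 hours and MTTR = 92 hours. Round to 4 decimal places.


MTBF = 8589
MTTR = 92
MTBF + MTTR = 8681
A = 8589 / 8681
A = 0.9894

0.9894


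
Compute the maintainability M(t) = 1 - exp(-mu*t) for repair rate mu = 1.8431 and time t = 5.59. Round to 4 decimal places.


mu = 1.8431, t = 5.59
mu * t = 1.8431 * 5.59 = 10.3029
exp(-10.3029) = 0.0
M(t) = 1 - 0.0
M(t) = 1.0

1.0


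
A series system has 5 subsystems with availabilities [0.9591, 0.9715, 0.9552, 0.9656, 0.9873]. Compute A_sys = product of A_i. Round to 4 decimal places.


Subsystems: [0.9591, 0.9715, 0.9552, 0.9656, 0.9873]
After subsystem 1 (A=0.9591): product = 0.9591
After subsystem 2 (A=0.9715): product = 0.9318
After subsystem 3 (A=0.9552): product = 0.89
After subsystem 4 (A=0.9656): product = 0.8594
After subsystem 5 (A=0.9873): product = 0.8485
A_sys = 0.8485

0.8485


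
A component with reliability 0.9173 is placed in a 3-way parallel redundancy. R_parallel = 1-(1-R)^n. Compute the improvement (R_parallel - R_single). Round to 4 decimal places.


R_single = 0.9173, n = 3
1 - R_single = 0.0827
(1 - R_single)^n = 0.0827^3 = 0.0006
R_parallel = 1 - 0.0006 = 0.9994
Improvement = 0.9994 - 0.9173
Improvement = 0.0821

0.0821


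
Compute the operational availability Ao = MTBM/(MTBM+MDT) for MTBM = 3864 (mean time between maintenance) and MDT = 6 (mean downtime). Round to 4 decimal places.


MTBM = 3864
MDT = 6
MTBM + MDT = 3870
Ao = 3864 / 3870
Ao = 0.9984

0.9984


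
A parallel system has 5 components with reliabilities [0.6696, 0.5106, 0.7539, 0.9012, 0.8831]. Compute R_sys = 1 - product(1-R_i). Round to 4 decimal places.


Components: [0.6696, 0.5106, 0.7539, 0.9012, 0.8831]
(1 - 0.6696) = 0.3304, running product = 0.3304
(1 - 0.5106) = 0.4894, running product = 0.1617
(1 - 0.7539) = 0.2461, running product = 0.0398
(1 - 0.9012) = 0.0988, running product = 0.0039
(1 - 0.8831) = 0.1169, running product = 0.0005
Product of (1-R_i) = 0.0005
R_sys = 1 - 0.0005 = 0.9995

0.9995


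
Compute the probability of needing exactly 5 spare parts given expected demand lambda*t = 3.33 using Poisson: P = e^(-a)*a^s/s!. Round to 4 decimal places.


a = 3.33, s = 5
e^(-a) = e^(-3.33) = 0.0358
a^s = 3.33^5 = 409.4691
s! = 120
P = 0.0358 * 409.4691 / 120
P = 0.1221

0.1221


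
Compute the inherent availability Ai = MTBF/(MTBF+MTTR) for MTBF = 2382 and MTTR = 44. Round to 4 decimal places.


MTBF = 2382
MTTR = 44
MTBF + MTTR = 2426
Ai = 2382 / 2426
Ai = 0.9819

0.9819


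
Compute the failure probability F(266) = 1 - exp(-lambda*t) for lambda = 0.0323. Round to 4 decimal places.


lambda = 0.0323, t = 266
lambda * t = 8.5918
exp(-8.5918) = 0.0002
F(t) = 1 - 0.0002
F(t) = 0.9998

0.9998


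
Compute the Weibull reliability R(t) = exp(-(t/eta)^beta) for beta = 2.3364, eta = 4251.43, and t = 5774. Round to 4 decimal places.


beta = 2.3364, eta = 4251.43, t = 5774
t/eta = 5774 / 4251.43 = 1.3581
(t/eta)^beta = 1.3581^2.3364 = 2.0446
R(t) = exp(-2.0446)
R(t) = 0.1294

0.1294


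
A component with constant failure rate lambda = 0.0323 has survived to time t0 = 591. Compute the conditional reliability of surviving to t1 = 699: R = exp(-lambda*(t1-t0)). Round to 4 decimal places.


lambda = 0.0323
t0 = 591, t1 = 699
t1 - t0 = 108
lambda * (t1-t0) = 0.0323 * 108 = 3.4884
R = exp(-3.4884)
R = 0.0305

0.0305


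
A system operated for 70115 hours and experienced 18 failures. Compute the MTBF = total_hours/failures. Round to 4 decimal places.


total_hours = 70115
failures = 18
MTBF = 70115 / 18
MTBF = 3895.2778

3895.2778


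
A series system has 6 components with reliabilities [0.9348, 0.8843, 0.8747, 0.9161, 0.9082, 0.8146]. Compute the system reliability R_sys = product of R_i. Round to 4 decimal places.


Components: [0.9348, 0.8843, 0.8747, 0.9161, 0.9082, 0.8146]
After component 1 (R=0.9348): product = 0.9348
After component 2 (R=0.8843): product = 0.8266
After component 3 (R=0.8747): product = 0.7231
After component 4 (R=0.9161): product = 0.6624
After component 5 (R=0.9082): product = 0.6016
After component 6 (R=0.8146): product = 0.4901
R_sys = 0.4901

0.4901


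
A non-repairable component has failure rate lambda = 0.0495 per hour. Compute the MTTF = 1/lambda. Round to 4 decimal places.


lambda = 0.0495
MTTF = 1 / 0.0495
MTTF = 20.202

20.202


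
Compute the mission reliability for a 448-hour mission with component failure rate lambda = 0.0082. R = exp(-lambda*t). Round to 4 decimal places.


lambda = 0.0082
mission_time = 448
lambda * t = 0.0082 * 448 = 3.6736
R = exp(-3.6736)
R = 0.0254

0.0254


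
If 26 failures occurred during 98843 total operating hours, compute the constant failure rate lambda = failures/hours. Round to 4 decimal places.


failures = 26
total_hours = 98843
lambda = 26 / 98843
lambda = 0.0003

0.0003


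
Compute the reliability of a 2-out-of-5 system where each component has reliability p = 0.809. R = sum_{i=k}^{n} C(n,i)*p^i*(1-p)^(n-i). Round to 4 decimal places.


k = 2, n = 5, p = 0.809
i=2: C(5,2)=10 * 0.809^2 * 0.191^3 = 0.0456
i=3: C(5,3)=10 * 0.809^3 * 0.191^2 = 0.1932
i=4: C(5,4)=5 * 0.809^4 * 0.191^1 = 0.4091
i=5: C(5,5)=1 * 0.809^5 * 0.191^0 = 0.3465
R = sum of terms = 0.9944

0.9944


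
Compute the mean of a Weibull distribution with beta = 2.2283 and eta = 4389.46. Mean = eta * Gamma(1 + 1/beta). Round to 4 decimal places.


beta = 2.2283, eta = 4389.46
1/beta = 0.4488
1 + 1/beta = 1.4488
Gamma(1.4488) = 0.8857
Mean = 4389.46 * 0.8857
Mean = 3887.6321

3887.6321


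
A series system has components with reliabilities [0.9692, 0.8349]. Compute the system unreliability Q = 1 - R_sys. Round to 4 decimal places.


Components: [0.9692, 0.8349]
After component 1: product = 0.9692
After component 2: product = 0.8092
R_sys = 0.8092
Q = 1 - 0.8092 = 0.1908

0.1908


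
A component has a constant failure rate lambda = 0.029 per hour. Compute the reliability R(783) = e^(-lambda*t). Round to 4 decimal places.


lambda = 0.029
t = 783
lambda * t = 22.707
R(t) = e^(-22.707)
R(t) = 0.0

0.0


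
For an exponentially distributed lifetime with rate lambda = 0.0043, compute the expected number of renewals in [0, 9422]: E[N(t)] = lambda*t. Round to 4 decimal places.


lambda = 0.0043
t = 9422
E[N(t)] = lambda * t
E[N(t)] = 0.0043 * 9422
E[N(t)] = 40.5146

40.5146


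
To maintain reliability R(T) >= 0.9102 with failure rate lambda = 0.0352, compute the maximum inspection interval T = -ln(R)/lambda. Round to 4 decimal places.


R_target = 0.9102
lambda = 0.0352
-ln(0.9102) = 0.0941
T = 0.0941 / 0.0352
T = 2.673

2.673


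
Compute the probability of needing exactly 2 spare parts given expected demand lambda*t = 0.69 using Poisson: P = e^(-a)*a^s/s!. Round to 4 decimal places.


a = 0.69, s = 2
e^(-a) = e^(-0.69) = 0.5016
a^s = 0.69^2 = 0.4761
s! = 2
P = 0.5016 * 0.4761 / 2
P = 0.1194

0.1194


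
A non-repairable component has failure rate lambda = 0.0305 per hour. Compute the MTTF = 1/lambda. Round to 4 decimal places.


lambda = 0.0305
MTTF = 1 / 0.0305
MTTF = 32.7869

32.7869


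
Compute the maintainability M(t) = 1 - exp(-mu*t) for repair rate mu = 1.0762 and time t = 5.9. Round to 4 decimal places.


mu = 1.0762, t = 5.9
mu * t = 1.0762 * 5.9 = 6.3496
exp(-6.3496) = 0.0017
M(t) = 1 - 0.0017
M(t) = 0.9983

0.9983


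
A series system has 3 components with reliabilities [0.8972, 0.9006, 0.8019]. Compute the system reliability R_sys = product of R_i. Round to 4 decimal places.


Components: [0.8972, 0.9006, 0.8019]
After component 1 (R=0.8972): product = 0.8972
After component 2 (R=0.9006): product = 0.808
After component 3 (R=0.8019): product = 0.6479
R_sys = 0.6479

0.6479


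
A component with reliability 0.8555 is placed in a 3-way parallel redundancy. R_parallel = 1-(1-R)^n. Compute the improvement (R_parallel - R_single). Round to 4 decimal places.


R_single = 0.8555, n = 3
1 - R_single = 0.1445
(1 - R_single)^n = 0.1445^3 = 0.003
R_parallel = 1 - 0.003 = 0.997
Improvement = 0.997 - 0.8555
Improvement = 0.1415

0.1415


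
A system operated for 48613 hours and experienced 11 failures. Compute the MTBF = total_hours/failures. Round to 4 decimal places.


total_hours = 48613
failures = 11
MTBF = 48613 / 11
MTBF = 4419.3636

4419.3636


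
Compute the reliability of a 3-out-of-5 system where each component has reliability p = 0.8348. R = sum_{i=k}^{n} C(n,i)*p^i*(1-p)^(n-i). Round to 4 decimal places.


k = 3, n = 5, p = 0.8348
i=3: C(5,3)=10 * 0.8348^3 * 0.1652^2 = 0.1588
i=4: C(5,4)=5 * 0.8348^4 * 0.1652^1 = 0.4012
i=5: C(5,5)=1 * 0.8348^5 * 0.1652^0 = 0.4054
R = sum of terms = 0.9653

0.9653


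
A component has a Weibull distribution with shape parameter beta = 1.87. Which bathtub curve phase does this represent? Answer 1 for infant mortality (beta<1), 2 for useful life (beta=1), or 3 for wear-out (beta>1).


beta = 1.87
Compare beta to 1:
beta < 1 => infant mortality (phase 1)
beta = 1 => useful life (phase 2)
beta > 1 => wear-out (phase 3)
Since beta = 1.87, this is wear-out (increasing failure rate)
Phase = 3

3


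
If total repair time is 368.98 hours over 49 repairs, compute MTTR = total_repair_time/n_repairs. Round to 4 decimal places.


total_repair_time = 368.98
n_repairs = 49
MTTR = 368.98 / 49
MTTR = 7.5302

7.5302


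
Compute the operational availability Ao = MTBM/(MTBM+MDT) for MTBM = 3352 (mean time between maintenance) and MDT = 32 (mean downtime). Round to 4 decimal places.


MTBM = 3352
MDT = 32
MTBM + MDT = 3384
Ao = 3352 / 3384
Ao = 0.9905

0.9905


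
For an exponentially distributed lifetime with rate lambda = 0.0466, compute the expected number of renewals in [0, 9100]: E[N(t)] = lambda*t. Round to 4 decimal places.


lambda = 0.0466
t = 9100
E[N(t)] = lambda * t
E[N(t)] = 0.0466 * 9100
E[N(t)] = 424.06

424.06


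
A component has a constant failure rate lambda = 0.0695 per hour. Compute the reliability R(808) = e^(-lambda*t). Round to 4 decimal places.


lambda = 0.0695
t = 808
lambda * t = 56.156
R(t) = e^(-56.156)
R(t) = 0.0

0.0


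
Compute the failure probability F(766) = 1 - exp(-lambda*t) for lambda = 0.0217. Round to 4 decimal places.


lambda = 0.0217, t = 766
lambda * t = 16.6222
exp(-16.6222) = 0.0
F(t) = 1 - 0.0
F(t) = 1.0

1.0


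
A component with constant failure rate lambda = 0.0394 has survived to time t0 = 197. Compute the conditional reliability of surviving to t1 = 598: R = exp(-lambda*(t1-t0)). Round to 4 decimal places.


lambda = 0.0394
t0 = 197, t1 = 598
t1 - t0 = 401
lambda * (t1-t0) = 0.0394 * 401 = 15.7994
R = exp(-15.7994)
R = 0.0

0.0


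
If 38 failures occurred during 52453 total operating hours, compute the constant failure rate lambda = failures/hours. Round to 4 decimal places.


failures = 38
total_hours = 52453
lambda = 38 / 52453
lambda = 0.0007

0.0007


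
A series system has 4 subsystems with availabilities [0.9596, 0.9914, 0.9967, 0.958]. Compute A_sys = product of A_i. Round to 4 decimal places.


Subsystems: [0.9596, 0.9914, 0.9967, 0.958]
After subsystem 1 (A=0.9596): product = 0.9596
After subsystem 2 (A=0.9914): product = 0.9513
After subsystem 3 (A=0.9967): product = 0.9482
After subsystem 4 (A=0.958): product = 0.9084
A_sys = 0.9084

0.9084


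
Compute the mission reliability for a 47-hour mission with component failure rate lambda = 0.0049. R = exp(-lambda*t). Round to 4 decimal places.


lambda = 0.0049
mission_time = 47
lambda * t = 0.0049 * 47 = 0.2303
R = exp(-0.2303)
R = 0.7943

0.7943


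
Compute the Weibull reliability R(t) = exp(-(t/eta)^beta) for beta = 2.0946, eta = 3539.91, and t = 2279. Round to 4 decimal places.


beta = 2.0946, eta = 3539.91, t = 2279
t/eta = 2279 / 3539.91 = 0.6438
(t/eta)^beta = 0.6438^2.0946 = 0.3976
R(t) = exp(-0.3976)
R(t) = 0.672

0.672


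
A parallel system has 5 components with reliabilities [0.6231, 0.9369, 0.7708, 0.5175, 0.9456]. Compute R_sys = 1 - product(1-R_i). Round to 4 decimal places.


Components: [0.6231, 0.9369, 0.7708, 0.5175, 0.9456]
(1 - 0.6231) = 0.3769, running product = 0.3769
(1 - 0.9369) = 0.0631, running product = 0.0238
(1 - 0.7708) = 0.2292, running product = 0.0055
(1 - 0.5175) = 0.4825, running product = 0.0026
(1 - 0.9456) = 0.0544, running product = 0.0001
Product of (1-R_i) = 0.0001
R_sys = 1 - 0.0001 = 0.9999

0.9999


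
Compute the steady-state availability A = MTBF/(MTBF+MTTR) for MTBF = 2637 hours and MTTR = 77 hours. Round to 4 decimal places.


MTBF = 2637
MTTR = 77
MTBF + MTTR = 2714
A = 2637 / 2714
A = 0.9716

0.9716


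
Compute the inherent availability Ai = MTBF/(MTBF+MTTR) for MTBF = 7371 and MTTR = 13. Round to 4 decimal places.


MTBF = 7371
MTTR = 13
MTBF + MTTR = 7384
Ai = 7371 / 7384
Ai = 0.9982

0.9982


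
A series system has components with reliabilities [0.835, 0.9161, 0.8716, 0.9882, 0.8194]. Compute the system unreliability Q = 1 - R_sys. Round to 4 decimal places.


Components: [0.835, 0.9161, 0.8716, 0.9882, 0.8194]
After component 1: product = 0.835
After component 2: product = 0.7649
After component 3: product = 0.6667
After component 4: product = 0.6589
After component 5: product = 0.5399
R_sys = 0.5399
Q = 1 - 0.5399 = 0.4601

0.4601


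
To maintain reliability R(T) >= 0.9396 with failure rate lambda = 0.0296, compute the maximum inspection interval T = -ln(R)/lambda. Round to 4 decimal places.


R_target = 0.9396
lambda = 0.0296
-ln(0.9396) = 0.0623
T = 0.0623 / 0.0296
T = 2.1048

2.1048


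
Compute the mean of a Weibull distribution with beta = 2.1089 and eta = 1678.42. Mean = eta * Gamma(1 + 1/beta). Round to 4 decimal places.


beta = 2.1089, eta = 1678.42
1/beta = 0.4742
1 + 1/beta = 1.4742
Gamma(1.4742) = 0.8857
Mean = 1678.42 * 0.8857
Mean = 1486.5269

1486.5269


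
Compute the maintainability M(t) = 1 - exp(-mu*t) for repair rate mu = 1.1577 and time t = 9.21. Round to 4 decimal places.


mu = 1.1577, t = 9.21
mu * t = 1.1577 * 9.21 = 10.6624
exp(-10.6624) = 0.0
M(t) = 1 - 0.0
M(t) = 1.0

1.0


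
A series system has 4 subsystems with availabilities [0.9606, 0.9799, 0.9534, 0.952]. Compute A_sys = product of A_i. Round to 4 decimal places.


Subsystems: [0.9606, 0.9799, 0.9534, 0.952]
After subsystem 1 (A=0.9606): product = 0.9606
After subsystem 2 (A=0.9799): product = 0.9413
After subsystem 3 (A=0.9534): product = 0.8974
After subsystem 4 (A=0.952): product = 0.8544
A_sys = 0.8544

0.8544


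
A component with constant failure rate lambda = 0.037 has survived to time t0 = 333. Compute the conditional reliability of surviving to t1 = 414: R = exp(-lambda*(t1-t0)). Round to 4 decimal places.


lambda = 0.037
t0 = 333, t1 = 414
t1 - t0 = 81
lambda * (t1-t0) = 0.037 * 81 = 2.997
R = exp(-2.997)
R = 0.0499

0.0499


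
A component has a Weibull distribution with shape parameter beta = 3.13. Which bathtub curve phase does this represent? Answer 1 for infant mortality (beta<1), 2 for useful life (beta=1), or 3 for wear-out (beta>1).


beta = 3.13
Compare beta to 1:
beta < 1 => infant mortality (phase 1)
beta = 1 => useful life (phase 2)
beta > 1 => wear-out (phase 3)
Since beta = 3.13, this is wear-out (increasing failure rate)
Phase = 3

3


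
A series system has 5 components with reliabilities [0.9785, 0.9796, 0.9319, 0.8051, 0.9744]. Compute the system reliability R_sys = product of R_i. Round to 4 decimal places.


Components: [0.9785, 0.9796, 0.9319, 0.8051, 0.9744]
After component 1 (R=0.9785): product = 0.9785
After component 2 (R=0.9796): product = 0.9585
After component 3 (R=0.9319): product = 0.8933
After component 4 (R=0.8051): product = 0.7192
After component 5 (R=0.9744): product = 0.7008
R_sys = 0.7008

0.7008


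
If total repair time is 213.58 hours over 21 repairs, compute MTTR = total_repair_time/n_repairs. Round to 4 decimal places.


total_repair_time = 213.58
n_repairs = 21
MTTR = 213.58 / 21
MTTR = 10.1705

10.1705


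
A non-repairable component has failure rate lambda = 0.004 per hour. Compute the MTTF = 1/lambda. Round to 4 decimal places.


lambda = 0.004
MTTF = 1 / 0.004
MTTF = 250.0

250.0


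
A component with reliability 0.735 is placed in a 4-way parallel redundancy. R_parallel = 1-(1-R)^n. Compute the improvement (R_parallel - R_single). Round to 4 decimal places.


R_single = 0.735, n = 4
1 - R_single = 0.265
(1 - R_single)^n = 0.265^4 = 0.0049
R_parallel = 1 - 0.0049 = 0.9951
Improvement = 0.9951 - 0.735
Improvement = 0.2601

0.2601


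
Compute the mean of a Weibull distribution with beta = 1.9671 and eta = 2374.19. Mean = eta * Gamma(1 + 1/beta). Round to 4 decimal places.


beta = 1.9671, eta = 2374.19
1/beta = 0.5084
1 + 1/beta = 1.5084
Gamma(1.5084) = 0.8865
Mean = 2374.19 * 0.8865
Mean = 2104.7819

2104.7819


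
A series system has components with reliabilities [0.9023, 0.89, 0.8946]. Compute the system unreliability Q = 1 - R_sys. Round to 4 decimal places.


Components: [0.9023, 0.89, 0.8946]
After component 1: product = 0.9023
After component 2: product = 0.803
After component 3: product = 0.7184
R_sys = 0.7184
Q = 1 - 0.7184 = 0.2816

0.2816


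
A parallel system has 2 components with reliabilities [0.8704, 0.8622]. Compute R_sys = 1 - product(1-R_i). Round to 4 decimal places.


Components: [0.8704, 0.8622]
(1 - 0.8704) = 0.1296, running product = 0.1296
(1 - 0.8622) = 0.1378, running product = 0.0179
Product of (1-R_i) = 0.0179
R_sys = 1 - 0.0179 = 0.9821

0.9821


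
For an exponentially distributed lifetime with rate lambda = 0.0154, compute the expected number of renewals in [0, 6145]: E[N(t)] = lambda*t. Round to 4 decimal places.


lambda = 0.0154
t = 6145
E[N(t)] = lambda * t
E[N(t)] = 0.0154 * 6145
E[N(t)] = 94.633

94.633


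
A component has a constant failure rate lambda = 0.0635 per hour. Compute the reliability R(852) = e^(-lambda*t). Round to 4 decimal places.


lambda = 0.0635
t = 852
lambda * t = 54.102
R(t) = e^(-54.102)
R(t) = 0.0

0.0


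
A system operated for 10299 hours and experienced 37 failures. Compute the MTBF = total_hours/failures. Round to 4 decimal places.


total_hours = 10299
failures = 37
MTBF = 10299 / 37
MTBF = 278.3514

278.3514


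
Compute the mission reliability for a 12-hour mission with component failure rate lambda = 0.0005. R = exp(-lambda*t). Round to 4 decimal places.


lambda = 0.0005
mission_time = 12
lambda * t = 0.0005 * 12 = 0.006
R = exp(-0.006)
R = 0.994

0.994


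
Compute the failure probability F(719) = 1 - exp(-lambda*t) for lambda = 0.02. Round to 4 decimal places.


lambda = 0.02, t = 719
lambda * t = 14.38
exp(-14.38) = 0.0
F(t) = 1 - 0.0
F(t) = 1.0

1.0


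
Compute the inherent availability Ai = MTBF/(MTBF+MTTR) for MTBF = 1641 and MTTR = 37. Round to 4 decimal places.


MTBF = 1641
MTTR = 37
MTBF + MTTR = 1678
Ai = 1641 / 1678
Ai = 0.9779

0.9779


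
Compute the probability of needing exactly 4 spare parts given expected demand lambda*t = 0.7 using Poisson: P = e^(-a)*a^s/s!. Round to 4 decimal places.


a = 0.7, s = 4
e^(-a) = e^(-0.7) = 0.4966
a^s = 0.7^4 = 0.2401
s! = 24
P = 0.4966 * 0.2401 / 24
P = 0.005

0.005


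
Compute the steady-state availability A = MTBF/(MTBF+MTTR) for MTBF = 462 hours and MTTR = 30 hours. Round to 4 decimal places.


MTBF = 462
MTTR = 30
MTBF + MTTR = 492
A = 462 / 492
A = 0.939

0.939


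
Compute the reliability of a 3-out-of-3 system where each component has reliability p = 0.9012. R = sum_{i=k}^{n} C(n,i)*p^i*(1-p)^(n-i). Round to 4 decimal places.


k = 3, n = 3, p = 0.9012
i=3: C(3,3)=1 * 0.9012^3 * 0.0988^0 = 0.7319
R = sum of terms = 0.7319

0.7319


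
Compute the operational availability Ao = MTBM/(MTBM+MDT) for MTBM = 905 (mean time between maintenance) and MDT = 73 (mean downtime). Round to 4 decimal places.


MTBM = 905
MDT = 73
MTBM + MDT = 978
Ao = 905 / 978
Ao = 0.9254

0.9254


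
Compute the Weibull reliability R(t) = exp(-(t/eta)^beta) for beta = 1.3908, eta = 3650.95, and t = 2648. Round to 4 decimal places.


beta = 1.3908, eta = 3650.95, t = 2648
t/eta = 2648 / 3650.95 = 0.7253
(t/eta)^beta = 0.7253^1.3908 = 0.6397
R(t) = exp(-0.6397)
R(t) = 0.5274

0.5274


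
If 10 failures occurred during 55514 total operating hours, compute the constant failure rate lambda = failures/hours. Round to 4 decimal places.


failures = 10
total_hours = 55514
lambda = 10 / 55514
lambda = 0.0002

0.0002


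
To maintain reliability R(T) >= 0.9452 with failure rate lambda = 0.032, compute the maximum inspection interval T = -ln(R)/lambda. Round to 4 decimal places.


R_target = 0.9452
lambda = 0.032
-ln(0.9452) = 0.0564
T = 0.0564 / 0.032
T = 1.7612

1.7612


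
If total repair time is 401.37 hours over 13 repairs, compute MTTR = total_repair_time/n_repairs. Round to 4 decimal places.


total_repair_time = 401.37
n_repairs = 13
MTTR = 401.37 / 13
MTTR = 30.8746

30.8746


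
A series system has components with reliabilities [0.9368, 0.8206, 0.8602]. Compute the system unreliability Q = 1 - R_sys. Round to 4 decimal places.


Components: [0.9368, 0.8206, 0.8602]
After component 1: product = 0.9368
After component 2: product = 0.7687
After component 3: product = 0.6613
R_sys = 0.6613
Q = 1 - 0.6613 = 0.3387

0.3387


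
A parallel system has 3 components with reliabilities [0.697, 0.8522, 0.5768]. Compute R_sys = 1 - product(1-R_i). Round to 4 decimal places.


Components: [0.697, 0.8522, 0.5768]
(1 - 0.697) = 0.303, running product = 0.303
(1 - 0.8522) = 0.1478, running product = 0.0448
(1 - 0.5768) = 0.4232, running product = 0.019
Product of (1-R_i) = 0.019
R_sys = 1 - 0.019 = 0.981

0.981


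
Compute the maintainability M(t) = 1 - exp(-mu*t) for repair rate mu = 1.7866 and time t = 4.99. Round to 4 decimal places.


mu = 1.7866, t = 4.99
mu * t = 1.7866 * 4.99 = 8.9151
exp(-8.9151) = 0.0001
M(t) = 1 - 0.0001
M(t) = 0.9999

0.9999


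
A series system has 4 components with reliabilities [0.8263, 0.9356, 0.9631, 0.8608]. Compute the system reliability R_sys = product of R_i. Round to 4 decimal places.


Components: [0.8263, 0.9356, 0.9631, 0.8608]
After component 1 (R=0.8263): product = 0.8263
After component 2 (R=0.9356): product = 0.7731
After component 3 (R=0.9631): product = 0.7446
After component 4 (R=0.8608): product = 0.6409
R_sys = 0.6409

0.6409


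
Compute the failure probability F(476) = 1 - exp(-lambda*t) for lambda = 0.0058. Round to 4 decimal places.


lambda = 0.0058, t = 476
lambda * t = 2.7608
exp(-2.7608) = 0.0632
F(t) = 1 - 0.0632
F(t) = 0.9368

0.9368


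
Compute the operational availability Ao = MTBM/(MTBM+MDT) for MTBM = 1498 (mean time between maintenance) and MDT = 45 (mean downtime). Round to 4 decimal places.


MTBM = 1498
MDT = 45
MTBM + MDT = 1543
Ao = 1498 / 1543
Ao = 0.9708

0.9708


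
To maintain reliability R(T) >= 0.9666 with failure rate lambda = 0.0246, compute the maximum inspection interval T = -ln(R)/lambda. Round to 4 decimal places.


R_target = 0.9666
lambda = 0.0246
-ln(0.9666) = 0.034
T = 0.034 / 0.0246
T = 1.3809

1.3809


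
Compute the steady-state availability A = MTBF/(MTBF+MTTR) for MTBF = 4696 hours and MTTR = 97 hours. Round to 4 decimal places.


MTBF = 4696
MTTR = 97
MTBF + MTTR = 4793
A = 4696 / 4793
A = 0.9798

0.9798


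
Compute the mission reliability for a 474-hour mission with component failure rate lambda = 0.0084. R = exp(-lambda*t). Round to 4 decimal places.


lambda = 0.0084
mission_time = 474
lambda * t = 0.0084 * 474 = 3.9816
R = exp(-3.9816)
R = 0.0187

0.0187


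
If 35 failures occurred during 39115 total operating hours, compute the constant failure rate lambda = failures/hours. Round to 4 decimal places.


failures = 35
total_hours = 39115
lambda = 35 / 39115
lambda = 0.0009

0.0009


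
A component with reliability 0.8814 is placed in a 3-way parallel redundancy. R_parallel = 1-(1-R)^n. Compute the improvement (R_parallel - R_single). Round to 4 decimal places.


R_single = 0.8814, n = 3
1 - R_single = 0.1186
(1 - R_single)^n = 0.1186^3 = 0.0017
R_parallel = 1 - 0.0017 = 0.9983
Improvement = 0.9983 - 0.8814
Improvement = 0.1169

0.1169


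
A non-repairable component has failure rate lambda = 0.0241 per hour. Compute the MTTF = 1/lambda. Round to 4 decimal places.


lambda = 0.0241
MTTF = 1 / 0.0241
MTTF = 41.4938

41.4938


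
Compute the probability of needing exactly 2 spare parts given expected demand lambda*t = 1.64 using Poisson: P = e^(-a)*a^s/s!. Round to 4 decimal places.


a = 1.64, s = 2
e^(-a) = e^(-1.64) = 0.194
a^s = 1.64^2 = 2.6896
s! = 2
P = 0.194 * 2.6896 / 2
P = 0.2609

0.2609


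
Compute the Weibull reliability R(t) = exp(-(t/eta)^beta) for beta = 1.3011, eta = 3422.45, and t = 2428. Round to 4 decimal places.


beta = 1.3011, eta = 3422.45, t = 2428
t/eta = 2428 / 3422.45 = 0.7094
(t/eta)^beta = 0.7094^1.3011 = 0.6398
R(t) = exp(-0.6398)
R(t) = 0.5274

0.5274


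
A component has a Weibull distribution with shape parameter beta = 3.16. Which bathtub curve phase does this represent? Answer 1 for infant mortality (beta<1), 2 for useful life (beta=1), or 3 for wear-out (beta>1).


beta = 3.16
Compare beta to 1:
beta < 1 => infant mortality (phase 1)
beta = 1 => useful life (phase 2)
beta > 1 => wear-out (phase 3)
Since beta = 3.16, this is wear-out (increasing failure rate)
Phase = 3

3


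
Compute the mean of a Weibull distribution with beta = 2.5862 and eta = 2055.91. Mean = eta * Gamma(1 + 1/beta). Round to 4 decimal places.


beta = 2.5862, eta = 2055.91
1/beta = 0.3867
1 + 1/beta = 1.3867
Gamma(1.3867) = 0.8881
Mean = 2055.91 * 0.8881
Mean = 1825.7951

1825.7951


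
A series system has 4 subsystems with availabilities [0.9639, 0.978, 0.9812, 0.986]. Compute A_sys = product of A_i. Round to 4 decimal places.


Subsystems: [0.9639, 0.978, 0.9812, 0.986]
After subsystem 1 (A=0.9639): product = 0.9639
After subsystem 2 (A=0.978): product = 0.9427
After subsystem 3 (A=0.9812): product = 0.925
After subsystem 4 (A=0.986): product = 0.912
A_sys = 0.912

0.912


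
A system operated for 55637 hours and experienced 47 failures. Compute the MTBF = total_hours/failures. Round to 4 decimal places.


total_hours = 55637
failures = 47
MTBF = 55637 / 47
MTBF = 1183.766

1183.766


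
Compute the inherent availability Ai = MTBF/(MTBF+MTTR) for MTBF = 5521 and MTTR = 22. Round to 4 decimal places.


MTBF = 5521
MTTR = 22
MTBF + MTTR = 5543
Ai = 5521 / 5543
Ai = 0.996

0.996


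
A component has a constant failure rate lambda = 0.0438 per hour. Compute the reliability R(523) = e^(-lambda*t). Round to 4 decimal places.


lambda = 0.0438
t = 523
lambda * t = 22.9074
R(t) = e^(-22.9074)
R(t) = 0.0

0.0


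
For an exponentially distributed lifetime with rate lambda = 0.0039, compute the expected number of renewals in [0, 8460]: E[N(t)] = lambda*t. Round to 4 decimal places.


lambda = 0.0039
t = 8460
E[N(t)] = lambda * t
E[N(t)] = 0.0039 * 8460
E[N(t)] = 32.994

32.994


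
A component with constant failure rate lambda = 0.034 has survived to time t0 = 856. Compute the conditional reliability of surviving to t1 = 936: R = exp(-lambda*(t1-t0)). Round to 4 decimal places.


lambda = 0.034
t0 = 856, t1 = 936
t1 - t0 = 80
lambda * (t1-t0) = 0.034 * 80 = 2.72
R = exp(-2.72)
R = 0.0659

0.0659


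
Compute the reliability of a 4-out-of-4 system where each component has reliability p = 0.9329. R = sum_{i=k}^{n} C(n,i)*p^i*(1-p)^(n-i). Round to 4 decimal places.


k = 4, n = 4, p = 0.9329
i=4: C(4,4)=1 * 0.9329^4 * 0.0671^0 = 0.7574
R = sum of terms = 0.7574

0.7574


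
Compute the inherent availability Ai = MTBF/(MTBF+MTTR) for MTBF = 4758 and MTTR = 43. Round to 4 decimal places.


MTBF = 4758
MTTR = 43
MTBF + MTTR = 4801
Ai = 4758 / 4801
Ai = 0.991

0.991


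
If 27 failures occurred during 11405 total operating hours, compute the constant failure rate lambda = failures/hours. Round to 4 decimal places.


failures = 27
total_hours = 11405
lambda = 27 / 11405
lambda = 0.0024

0.0024


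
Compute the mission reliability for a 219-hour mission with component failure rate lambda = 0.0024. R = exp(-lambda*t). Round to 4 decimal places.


lambda = 0.0024
mission_time = 219
lambda * t = 0.0024 * 219 = 0.5256
R = exp(-0.5256)
R = 0.5912

0.5912


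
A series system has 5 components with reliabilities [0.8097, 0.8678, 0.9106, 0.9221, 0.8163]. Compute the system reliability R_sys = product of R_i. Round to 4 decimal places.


Components: [0.8097, 0.8678, 0.9106, 0.9221, 0.8163]
After component 1 (R=0.8097): product = 0.8097
After component 2 (R=0.8678): product = 0.7027
After component 3 (R=0.9106): product = 0.6398
After component 4 (R=0.9221): product = 0.59
After component 5 (R=0.8163): product = 0.4816
R_sys = 0.4816

0.4816
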